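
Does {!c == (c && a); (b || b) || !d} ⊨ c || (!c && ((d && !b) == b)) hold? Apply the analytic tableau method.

Yes

Initial set: {(!c == (c && a)); ((b || b) || !d); !(c || (!c && ((d && !b) == b)))}.
!(c || (!c && ((d && !b) == b))): α-rule — add !c, !(!c && ((d && !b) == b)).
(!c == (c && a)): β-rule — branch into !c, (c && a)  //  !!c, !(c && a).
  branch 1 (add !c, (c && a)):
    (c && a): α-rule — add c, a.
    × closes — contains both c and !c.
  branch 2 (add !!c, !(c && a)):
    × closes — contains both c and !c.
All 2 branches close.
Every branch closed, so the premises entail the conclusion.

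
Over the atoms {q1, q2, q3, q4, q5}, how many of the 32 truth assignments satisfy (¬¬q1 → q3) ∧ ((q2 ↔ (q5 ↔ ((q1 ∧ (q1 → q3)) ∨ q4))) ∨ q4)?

18

Initial set: {((¬¬q1 → q3) ∧ ((q2 ↔ (q5 ↔ ((q1 ∧ (q1 → q3)) ∨ q4))) ∨ q4))}.
((¬¬q1 → q3) ∧ ((q2 ↔ (q5 ↔ ((q1 ∧ (q1 → q3)) ∨ q4))) ∨ q4)): α-rule — add (¬¬q1 → q3), ((q2 ↔ (q5 ↔ ((q1 ∧ (q1 → q3)) ∨ q4))) ∨ q4).
(¬¬q1 → q3): β-rule — branch into ¬¬¬q1  //  q3.
  branch 1 (add ¬¬¬q1):
    ¬¬¬q1: drop double negation, giving ¬q1.
    ((q2 ↔ (q5 ↔ ((q1 ∧ (q1 → q3)) ∨ q4))) ∨ q4): β-rule — branch into (q2 ↔ (q5 ↔ ((q1 ∧ (q1 → q3)) ∨ q4)))  //  q4.
      branch 1.1 (add (q2 ↔ (q5 ↔ ((q1 ∧ (q1 → q3)) ∨ q4)))):
        (q2 ↔ (q5 ↔ ((q1 ∧ (q1 → q3)) ∨ q4))): β-rule — branch into q2, (q5 ↔ ((q1 ∧ (q1 → q3)) ∨ q4))  //  ¬q2, ¬(q5 ↔ ((q1 ∧ (q1 → q3)) ∨ q4)).
          branch 1.1.1 (add q2, (q5 ↔ ((q1 ∧ (q1 → q3)) ∨ q4))):
            (q5 ↔ ((q1 ∧ (q1 → q3)) ∨ q4)): β-rule — branch into q5, ((q1 ∧ (q1 → q3)) ∨ q4)  //  ¬q5, ¬((q1 ∧ (q1 → q3)) ∨ q4).
              branch 1.1.1.1 (add q5, ((q1 ∧ (q1 → q3)) ∨ q4)):
                ((q1 ∧ (q1 → q3)) ∨ q4): β-rule — branch into (q1 ∧ (q1 → q3))  //  q4.
                  branch 1.1.1.1.1 (add (q1 ∧ (q1 → q3))):
                    (q1 ∧ (q1 → q3)): α-rule — add q1, (q1 → q3).
                    × closes — contains both q1 and ¬q1.
                  branch 1.1.1.1.2 (add q4):
                    ○ open, literals {q1=F, q2=T, q4=T, q5=T}.
              branch 1.1.1.2 (add ¬q5, ¬((q1 ∧ (q1 → q3)) ∨ q4)):
                ¬((q1 ∧ (q1 → q3)) ∨ q4): α-rule — add ¬(q1 ∧ (q1 → q3)), ¬q4.
                ¬(q1 ∧ (q1 → q3)): β-rule — branch into ¬q1  //  ¬(q1 → q3).
                  branch 1.1.1.2.1 (add ¬q1):
                    ○ open, literals {q1=F, q2=T, q4=F, q5=F}.
                  branch 1.1.1.2.2 (add ¬(q1 → q3)):
                    ¬(q1 → q3): α-rule — add q1, ¬q3.
                    × closes — contains both q1 and ¬q1.
          branch 1.1.2 (add ¬q2, ¬(q5 ↔ ((q1 ∧ (q1 → q3)) ∨ q4))):
            ¬(q5 ↔ ((q1 ∧ (q1 → q3)) ∨ q4)): β-rule — branch into q5, ¬((q1 ∧ (q1 → q3)) ∨ q4)  //  ¬q5, ((q1 ∧ (q1 → q3)) ∨ q4).
              branch 1.1.2.1 (add q5, ¬((q1 ∧ (q1 → q3)) ∨ q4)):
                ¬((q1 ∧ (q1 → q3)) ∨ q4): α-rule — add ¬(q1 ∧ (q1 → q3)), ¬q4.
                ¬(q1 ∧ (q1 → q3)): β-rule — branch into ¬q1  //  ¬(q1 → q3).
                  branch 1.1.2.1.1 (add ¬q1):
                    ○ open, literals {q1=F, q2=F, q4=F, q5=T}.
                  branch 1.1.2.1.2 (add ¬(q1 → q3)):
                    ¬(q1 → q3): α-rule — add q1, ¬q3.
                    × closes — contains both q1 and ¬q1.
              branch 1.1.2.2 (add ¬q5, ((q1 ∧ (q1 → q3)) ∨ q4)):
                ((q1 ∧ (q1 → q3)) ∨ q4): β-rule — branch into (q1 ∧ (q1 → q3))  //  q4.
                  branch 1.1.2.2.1 (add (q1 ∧ (q1 → q3))):
                    (q1 ∧ (q1 → q3)): α-rule — add q1, (q1 → q3).
                    × closes — contains both q1 and ¬q1.
                  branch 1.1.2.2.2 (add q4):
                    ○ open, literals {q1=F, q2=F, q4=T, q5=F}.
      branch 1.2 (add q4):
        ○ open, literals {q1=F, q4=T}.
  branch 2 (add q3):
    ((q2 ↔ (q5 ↔ ((q1 ∧ (q1 → q3)) ∨ q4))) ∨ q4): β-rule — branch into (q2 ↔ (q5 ↔ ((q1 ∧ (q1 → q3)) ∨ q4)))  //  q4.
      branch 2.1 (add (q2 ↔ (q5 ↔ ((q1 ∧ (q1 → q3)) ∨ q4)))):
        (q2 ↔ (q5 ↔ ((q1 ∧ (q1 → q3)) ∨ q4))): β-rule — branch into q2, (q5 ↔ ((q1 ∧ (q1 → q3)) ∨ q4))  //  ¬q2, ¬(q5 ↔ ((q1 ∧ (q1 → q3)) ∨ q4)).
          branch 2.1.1 (add q2, (q5 ↔ ((q1 ∧ (q1 → q3)) ∨ q4))):
            (q5 ↔ ((q1 ∧ (q1 → q3)) ∨ q4)): β-rule — branch into q5, ((q1 ∧ (q1 → q3)) ∨ q4)  //  ¬q5, ¬((q1 ∧ (q1 → q3)) ∨ q4).
              branch 2.1.1.1 (add q5, ((q1 ∧ (q1 → q3)) ∨ q4)):
                ((q1 ∧ (q1 → q3)) ∨ q4): β-rule — branch into (q1 ∧ (q1 → q3))  //  q4.
                  branch 2.1.1.1.1 (add (q1 ∧ (q1 → q3))):
                    (q1 ∧ (q1 → q3)): α-rule — add q1, (q1 → q3).
                    (q1 → q3): β-rule — branch into ¬q1  //  q3.
                      branch 2.1.1.1.1.1 (add ¬q1):
                        × closes — contains both q1 and ¬q1.
                      branch 2.1.1.1.1.2 (add q3):
                        ○ open, literals {q1=T, q2=T, q3=T, q5=T}.
                  branch 2.1.1.1.2 (add q4):
                    ○ open, literals {q2=T, q3=T, q4=T, q5=T}.
              branch 2.1.1.2 (add ¬q5, ¬((q1 ∧ (q1 → q3)) ∨ q4)):
                ¬((q1 ∧ (q1 → q3)) ∨ q4): α-rule — add ¬(q1 ∧ (q1 → q3)), ¬q4.
                ¬(q1 ∧ (q1 → q3)): β-rule — branch into ¬q1  //  ¬(q1 → q3).
                  branch 2.1.1.2.1 (add ¬q1):
                    ○ open, literals {q1=F, q2=T, q3=T, q4=F, q5=F}.
                  branch 2.1.1.2.2 (add ¬(q1 → q3)):
                    ¬(q1 → q3): α-rule — add q1, ¬q3.
                    × closes — contains both q3 and ¬q3.
          branch 2.1.2 (add ¬q2, ¬(q5 ↔ ((q1 ∧ (q1 → q3)) ∨ q4))):
            ¬(q5 ↔ ((q1 ∧ (q1 → q3)) ∨ q4)): β-rule — branch into q5, ¬((q1 ∧ (q1 → q3)) ∨ q4)  //  ¬q5, ((q1 ∧ (q1 → q3)) ∨ q4).
              branch 2.1.2.1 (add q5, ¬((q1 ∧ (q1 → q3)) ∨ q4)):
                ¬((q1 ∧ (q1 → q3)) ∨ q4): α-rule — add ¬(q1 ∧ (q1 → q3)), ¬q4.
                ¬(q1 ∧ (q1 → q3)): β-rule — branch into ¬q1  //  ¬(q1 → q3).
                  branch 2.1.2.1.1 (add ¬q1):
                    ○ open, literals {q1=F, q2=F, q3=T, q4=F, q5=T}.
                  branch 2.1.2.1.2 (add ¬(q1 → q3)):
                    ¬(q1 → q3): α-rule — add q1, ¬q3.
                    × closes — contains both q3 and ¬q3.
              branch 2.1.2.2 (add ¬q5, ((q1 ∧ (q1 → q3)) ∨ q4)):
                ((q1 ∧ (q1 → q3)) ∨ q4): β-rule — branch into (q1 ∧ (q1 → q3))  //  q4.
                  branch 2.1.2.2.1 (add (q1 ∧ (q1 → q3))):
                    (q1 ∧ (q1 → q3)): α-rule — add q1, (q1 → q3).
                    (q1 → q3): β-rule — branch into ¬q1  //  q3.
                      branch 2.1.2.2.1.1 (add ¬q1):
                        × closes — contains both q1 and ¬q1.
                      branch 2.1.2.2.1.2 (add q3):
                        ○ open, literals {q1=T, q2=F, q3=T, q5=F}.
                  branch 2.1.2.2.2 (add q4):
                    ○ open, literals {q2=F, q3=T, q4=T, q5=F}.
      branch 2.2 (add q4):
        ○ open, literals {q3=T, q4=T}.
8 branches closed, 12 open.
Each open branch fixes some atoms; the unmentioned ones are free. Counting distinct full assignments: branch {q1=F, q2=T, q4=T, q5=T} (q3) contributes 2 new; branch {q1=F, q2=T, q4=F, q5=F} (q3) contributes 2 new; branch {q1=F, q2=F, q4=F, q5=T} (q3) contributes 2 new; branch {q1=F, q2=F, q4=T, q5=F} (q3) contributes 2 new; branch {q1=F, q4=T} (q2, q3, q5) contributes 4 new; branch {q1=T, q2=T, q3=T, q5=T} (q4) contributes 2 new; branch {q2=T, q3=T, q4=T, q5=T} (q1) contributes 0 new; branch {q1=F, q2=T, q3=T, q4=F, q5=F} (none free) contributes 0 new; branch {q1=F, q2=F, q3=T, q4=F, q5=T} (none free) contributes 0 new; branch {q1=T, q2=F, q3=T, q5=F} (q4) contributes 2 new; branch {q2=F, q3=T, q4=T, q5=F} (q1) contributes 0 new; branch {q3=T, q4=T} (q1, q2, q5) contributes 2 new. Total: 18.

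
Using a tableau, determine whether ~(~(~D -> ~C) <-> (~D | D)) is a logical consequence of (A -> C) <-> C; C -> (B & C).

Initial set: {((A -> C) <-> C); (C -> (B & C)); ~~(~(~D -> ~C) <-> (~D | D))}.
((A -> C) <-> C): β-rule — branch into (A -> C), C  //  ~(A -> C), ~C.
  branch 1 (add (A -> C), C):
    (C -> (B & C)): β-rule — branch into ~C  //  (B & C).
      branch 1.1 (add ~C):
        × closes — contains both C and ~C.
      branch 1.2 (add (B & C)):
        (B & C): α-rule — add B, C.
        ~~(~(~D -> ~C) <-> (~D | D)): β-rule — branch into ~(~D -> ~C), (~D | D)  //  ~~(~D -> ~C), ~(~D | D).
          branch 1.2.1 (add ~(~D -> ~C), (~D | D)):
            ~(~D -> ~C): α-rule — add ~D, ~~C.
            (A -> C): β-rule — branch into ~A  //  C.
              branch 1.2.1.1 (add ~A):
                (~D | D): β-rule — branch into ~D  //  D.
                  branch 1.2.1.1.1 (add ~D):
                    ○ open, literals {A=false, B=true, C=true, D=false}.
                  branch 1.2.1.1.2 (add D):
                    × closes — contains both D and ~D.
              branch 1.2.1.2 (add C):
                (~D | D): β-rule — branch into ~D  //  D.
                  branch 1.2.1.2.1 (add ~D):
                    ○ open, literals {B=true, C=true, D=false}.
                  branch 1.2.1.2.2 (add D):
                    × closes — contains both D and ~D.
          branch 1.2.2 (add ~~(~D -> ~C), ~(~D | D)):
            ~(~D | D): α-rule — add ~~D, ~D.
            × closes — contains both D and ~D.
  branch 2 (add ~(A -> C), ~C):
    ~(A -> C): α-rule — add A, ~C.
    (C -> (B & C)): β-rule — branch into ~C  //  (B & C).
      branch 2.1 (add ~C):
        ~~(~(~D -> ~C) <-> (~D | D)): β-rule — branch into ~(~D -> ~C), (~D | D)  //  ~~(~D -> ~C), ~(~D | D).
          branch 2.1.1 (add ~(~D -> ~C), (~D | D)):
            ~(~D -> ~C): α-rule — add ~D, ~~C.
            × closes — contains both C and ~C.
          branch 2.1.2 (add ~~(~D -> ~C), ~(~D | D)):
            ~(~D | D): α-rule — add ~~D, ~D.
            × closes — contains both D and ~D.
      branch 2.2 (add (B & C)):
        (B & C): α-rule — add B, C.
        × closes — contains both C and ~C.
7 branches closed, 2 open.
An open branch gives a countermodel: A=false, B=true, C=true, D=false (unmentioned atoms arbitrary); the premises hold there but the conclusion fails.

No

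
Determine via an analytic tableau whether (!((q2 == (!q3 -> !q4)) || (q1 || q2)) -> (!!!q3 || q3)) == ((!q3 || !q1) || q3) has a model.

Initial set: {((!((q2 == (!q3 -> !q4)) || (q1 || q2)) -> (!!!q3 || q3)) == ((!q3 || !q1) || q3))}.
((!((q2 == (!q3 -> !q4)) || (q1 || q2)) -> (!!!q3 || q3)) == ((!q3 || !q1) || q3)): β-rule — branch into (!((q2 == (!q3 -> !q4)) || (q1 || q2)) -> (!!!q3 || q3)), ((!q3 || !q1) || q3)  //  !(!((q2 == (!q3 -> !q4)) || (q1 || q2)) -> (!!!q3 || q3)), !((!q3 || !q1) || q3).
  branch 1 (add (!((q2 == (!q3 -> !q4)) || (q1 || q2)) -> (!!!q3 || q3)), ((!q3 || !q1) || q3)):
    (!((q2 == (!q3 -> !q4)) || (q1 || q2)) -> (!!!q3 || q3)): β-rule — branch into !!((q2 == (!q3 -> !q4)) || (q1 || q2))  //  (!!!q3 || q3).
      branch 1.1 (add !!((q2 == (!q3 -> !q4)) || (q1 || q2))):
        ((!q3 || !q1) || q3): β-rule — branch into (!q3 || !q1)  //  q3.
          branch 1.1.1 (add (!q3 || !q1)):
            !!((q2 == (!q3 -> !q4)) || (q1 || q2)): β-rule — branch into (q2 == (!q3 -> !q4))  //  (q1 || q2).
              branch 1.1.1.1 (add (q2 == (!q3 -> !q4))):
                (!q3 || !q1): β-rule — branch into !q3  //  !q1.
                  branch 1.1.1.1.1 (add !q3):
                    (q2 == (!q3 -> !q4)): β-rule — branch into q2, (!q3 -> !q4)  //  !q2, !(!q3 -> !q4).
                      branch 1.1.1.1.1.1 (add q2, (!q3 -> !q4)):
                        (!q3 -> !q4): β-rule — branch into !!q3  //  !q4.
                          branch 1.1.1.1.1.1.1 (add !!q3):
                            × closes — contains both q3 and !q3.
                          branch 1.1.1.1.1.1.2 (add !q4):
                            ○ open, literals {q2=true, q3=false, q4=false}.
                      branch 1.1.1.1.1.2 (add !q2, !(!q3 -> !q4)):
                        !(!q3 -> !q4): α-rule — add !q3, !!q4.
                        ○ open, literals {q2=false, q3=false, q4=true}.
                  branch 1.1.1.1.2 (add !q1):
                    (q2 == (!q3 -> !q4)): β-rule — branch into q2, (!q3 -> !q4)  //  !q2, !(!q3 -> !q4).
                      branch 1.1.1.1.2.1 (add q2, (!q3 -> !q4)):
                        (!q3 -> !q4): β-rule — branch into !!q3  //  !q4.
                          branch 1.1.1.1.2.1.1 (add !!q3):
                            ○ open, literals {q1=false, q2=true, q3=true}.
                          branch 1.1.1.1.2.1.2 (add !q4):
                            ○ open, literals {q1=false, q2=true, q4=false}.
                      branch 1.1.1.1.2.2 (add !q2, !(!q3 -> !q4)):
                        !(!q3 -> !q4): α-rule — add !q3, !!q4.
                        ○ open, literals {q1=false, q2=false, q3=false, q4=true}.
              branch 1.1.1.2 (add (q1 || q2)):
                (!q3 || !q1): β-rule — branch into !q3  //  !q1.
                  branch 1.1.1.2.1 (add !q3):
                    (q1 || q2): β-rule — branch into q1  //  q2.
                      branch 1.1.1.2.1.1 (add q1):
                        ○ open, literals {q1=true, q3=false}.
                      branch 1.1.1.2.1.2 (add q2):
                        ○ open, literals {q2=true, q3=false}.
                  branch 1.1.1.2.2 (add !q1):
                    (q1 || q2): β-rule — branch into q1  //  q2.
                      branch 1.1.1.2.2.1 (add q1):
                        × closes — contains both q1 and !q1.
                      branch 1.1.1.2.2.2 (add q2):
                        ○ open, literals {q1=false, q2=true}.
          branch 1.1.2 (add q3):
            !!((q2 == (!q3 -> !q4)) || (q1 || q2)): β-rule — branch into (q2 == (!q3 -> !q4))  //  (q1 || q2).
              branch 1.1.2.1 (add (q2 == (!q3 -> !q4))):
                (q2 == (!q3 -> !q4)): β-rule — branch into q2, (!q3 -> !q4)  //  !q2, !(!q3 -> !q4).
                  branch 1.1.2.1.1 (add q2, (!q3 -> !q4)):
                    (!q3 -> !q4): β-rule — branch into !!q3  //  !q4.
                      branch 1.1.2.1.1.1 (add !!q3):
                        ○ open, literals {q2=true, q3=true}.
                      branch 1.1.2.1.1.2 (add !q4):
                        ○ open, literals {q2=true, q3=true, q4=false}.
                  branch 1.1.2.1.2 (add !q2, !(!q3 -> !q4)):
                    !(!q3 -> !q4): α-rule — add !q3, !!q4.
                    × closes — contains both q3 and !q3.
              branch 1.1.2.2 (add (q1 || q2)):
                (q1 || q2): β-rule — branch into q1  //  q2.
                  branch 1.1.2.2.1 (add q1):
                    ○ open, literals {q1=true, q3=true}.
                  branch 1.1.2.2.2 (add q2):
                    ○ open, literals {q2=true, q3=true}.
      branch 1.2 (add (!!!q3 || q3)):
        ((!q3 || !q1) || q3): β-rule — branch into (!q3 || !q1)  //  q3.
          branch 1.2.1 (add (!q3 || !q1)):
            (!!!q3 || q3): β-rule — branch into !!!q3  //  q3.
              branch 1.2.1.1 (add !!!q3):
                !!!q3: drop double negation, giving !q3.
                (!q3 || !q1): β-rule — branch into !q3  //  !q1.
                  branch 1.2.1.1.1 (add !q3):
                    ○ open, literals {q3=false}.
                  branch 1.2.1.1.2 (add !q1):
                    ○ open, literals {q1=false, q3=false}.
              branch 1.2.1.2 (add q3):
                (!q3 || !q1): β-rule — branch into !q3  //  !q1.
                  branch 1.2.1.2.1 (add !q3):
                    × closes — contains both q3 and !q3.
                  branch 1.2.1.2.2 (add !q1):
                    ○ open, literals {q1=false, q3=true}.
          branch 1.2.2 (add q3):
            (!!!q3 || q3): β-rule — branch into !!!q3  //  q3.
              branch 1.2.2.1 (add !!!q3):
                !!!q3: drop double negation, giving !q3.
                × closes — contains both q3 and !q3.
              branch 1.2.2.2 (add q3):
                ○ open, literals {q3=true}.
  branch 2 (add !(!((q2 == (!q3 -> !q4)) || (q1 || q2)) -> (!!!q3 || q3)), !((!q3 || !q1) || q3)):
    !(!((q2 == (!q3 -> !q4)) || (q1 || q2)) -> (!!!q3 || q3)): α-rule — add !((q2 == (!q3 -> !q4)) || (q1 || q2)), !(!!!q3 || q3).
    !((!q3 || !q1) || q3): α-rule — add !(!q3 || !q1), !q3.
    !((q2 == (!q3 -> !q4)) || (q1 || q2)): α-rule — add !(q2 == (!q3 -> !q4)), !(q1 || q2).
    !(!!!q3 || q3): α-rule — add !!!!q3, !q3.
    !(!q3 || !q1): α-rule — add !!q3, !!q1.
    × closes — contains both q3 and !q3.
6 branches closed, 16 open.
An open branch gives a satisfying assignment: q2=true, q3=false, q4=false.

Satisfiable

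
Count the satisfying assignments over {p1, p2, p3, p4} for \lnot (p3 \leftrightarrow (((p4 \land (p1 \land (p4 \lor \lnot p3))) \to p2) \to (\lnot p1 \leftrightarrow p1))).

8

Initial set: {\lnot (p3 \leftrightarrow (((p4 \land (p1 \land (p4 \lor \lnot p3))) \to p2) \to (\lnot p1 \leftrightarrow p1)))}.
\lnot (p3 \leftrightarrow (((p4 \land (p1 \land (p4 \lor \lnot p3))) \to p2) \to (\lnot p1 \leftrightarrow p1))): β-rule — branch into p3, \lnot (((p4 \land (p1 \land (p4 \lor \lnot p3))) \to p2) \to (\lnot p1 \leftrightarrow p1))  //  \lnot p3, (((p4 \land (p1 \land (p4 \lor \lnot p3))) \to p2) \to (\lnot p1 \leftrightarrow p1)).
  branch 1 (add p3, \lnot (((p4 \land (p1 \land (p4 \lor \lnot p3))) \to p2) \to (\lnot p1 \leftrightarrow p1))):
    \lnot (((p4 \land (p1 \land (p4 \lor \lnot p3))) \to p2) \to (\lnot p1 \leftrightarrow p1)): α-rule — add ((p4 \land (p1 \land (p4 \lor \lnot p3))) \to p2), \lnot (\lnot p1 \leftrightarrow p1).
    ((p4 \land (p1 \land (p4 \lor \lnot p3))) \to p2): β-rule — branch into \lnot (p4 \land (p1 \land (p4 \lor \lnot p3)))  //  p2.
      branch 1.1 (add \lnot (p4 \land (p1 \land (p4 \lor \lnot p3)))):
        \lnot (\lnot p1 \leftrightarrow p1): β-rule — branch into \lnot p1, \lnot p1  //  \lnot \lnot p1, p1.
          branch 1.1.1 (add \lnot p1, \lnot p1):
            \lnot (p4 \land (p1 \land (p4 \lor \lnot p3))): β-rule — branch into \lnot p4  //  \lnot (p1 \land (p4 \lor \lnot p3)).
              branch 1.1.1.1 (add \lnot p4):
                ○ open, literals {p1=F, p3=T, p4=F}.
              branch 1.1.1.2 (add \lnot (p1 \land (p4 \lor \lnot p3))):
                \lnot (p1 \land (p4 \lor \lnot p3)): β-rule — branch into \lnot p1  //  \lnot (p4 \lor \lnot p3).
                  branch 1.1.1.2.1 (add \lnot p1):
                    ○ open, literals {p1=F, p3=T}.
                  branch 1.1.1.2.2 (add \lnot (p4 \lor \lnot p3)):
                    \lnot (p4 \lor \lnot p3): α-rule — add \lnot p4, \lnot \lnot p3.
                    ○ open, literals {p1=F, p3=T, p4=F}.
          branch 1.1.2 (add \lnot \lnot p1, p1):
            \lnot (p4 \land (p1 \land (p4 \lor \lnot p3))): β-rule — branch into \lnot p4  //  \lnot (p1 \land (p4 \lor \lnot p3)).
              branch 1.1.2.1 (add \lnot p4):
                ○ open, literals {p1=T, p3=T, p4=F}.
              branch 1.1.2.2 (add \lnot (p1 \land (p4 \lor \lnot p3))):
                \lnot (p1 \land (p4 \lor \lnot p3)): β-rule — branch into \lnot p1  //  \lnot (p4 \lor \lnot p3).
                  branch 1.1.2.2.1 (add \lnot p1):
                    × closes — contains both p1 and \lnot p1.
                  branch 1.1.2.2.2 (add \lnot (p4 \lor \lnot p3)):
                    \lnot (p4 \lor \lnot p3): α-rule — add \lnot p4, \lnot \lnot p3.
                    ○ open, literals {p1=T, p3=T, p4=F}.
      branch 1.2 (add p2):
        \lnot (\lnot p1 \leftrightarrow p1): β-rule — branch into \lnot p1, \lnot p1  //  \lnot \lnot p1, p1.
          branch 1.2.1 (add \lnot p1, \lnot p1):
            ○ open, literals {p1=F, p2=T, p3=T}.
          branch 1.2.2 (add \lnot \lnot p1, p1):
            ○ open, literals {p1=T, p2=T, p3=T}.
  branch 2 (add \lnot p3, (((p4 \land (p1 \land (p4 \lor \lnot p3))) \to p2) \to (\lnot p1 \leftrightarrow p1))):
    (((p4 \land (p1 \land (p4 \lor \lnot p3))) \to p2) \to (\lnot p1 \leftrightarrow p1)): β-rule — branch into \lnot ((p4 \land (p1 \land (p4 \lor \lnot p3))) \to p2)  //  (\lnot p1 \leftrightarrow p1).
      branch 2.1 (add \lnot ((p4 \land (p1 \land (p4 \lor \lnot p3))) \to p2)):
        \lnot ((p4 \land (p1 \land (p4 \lor \lnot p3))) \to p2): α-rule — add (p4 \land (p1 \land (p4 \lor \lnot p3))), \lnot p2.
        (p4 \land (p1 \land (p4 \lor \lnot p3))): α-rule — add p4, (p1 \land (p4 \lor \lnot p3)).
        (p1 \land (p4 \lor \lnot p3)): α-rule — add p1, (p4 \lor \lnot p3).
        (p4 \lor \lnot p3): β-rule — branch into p4  //  \lnot p3.
          branch 2.1.1 (add p4):
            ○ open, literals {p1=T, p2=F, p3=F, p4=T}.
          branch 2.1.2 (add \lnot p3):
            ○ open, literals {p1=T, p2=F, p3=F, p4=T}.
      branch 2.2 (add (\lnot p1 \leftrightarrow p1)):
        (\lnot p1 \leftrightarrow p1): β-rule — branch into \lnot p1, p1  //  \lnot \lnot p1, \lnot p1.
          branch 2.2.1 (add \lnot p1, p1):
            × closes — contains both p1 and \lnot p1.
          branch 2.2.2 (add \lnot \lnot p1, \lnot p1):
            × closes — contains both p1 and \lnot p1.
3 branches closed, 9 open.
Each open branch fixes some atoms; the unmentioned ones are free. Counting distinct full assignments: branch {p1=F, p3=T, p4=F} (p2) contributes 2 new; branch {p1=F, p3=T} (p2, p4) contributes 2 new; branch {p1=F, p3=T, p4=F} (p2) contributes 0 new; branch {p1=T, p3=T, p4=F} (p2) contributes 2 new; branch {p1=T, p3=T, p4=F} (p2) contributes 0 new; branch {p1=F, p2=T, p3=T} (p4) contributes 0 new; branch {p1=T, p2=T, p3=T} (p4) contributes 1 new; branch {p1=T, p2=F, p3=F, p4=T} (none free) contributes 1 new; branch {p1=T, p2=F, p3=F, p4=T} (none free) contributes 0 new. Total: 8.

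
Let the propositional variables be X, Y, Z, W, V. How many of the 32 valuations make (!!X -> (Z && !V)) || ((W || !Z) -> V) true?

Initial set: {((!!X -> (Z && !V)) || ((W || !Z) -> V))}.
((!!X -> (Z && !V)) || ((W || !Z) -> V)): β-rule — branch into (!!X -> (Z && !V))  //  ((W || !Z) -> V).
  branch 1 (add (!!X -> (Z && !V))):
    (!!X -> (Z && !V)): β-rule — branch into !!!X  //  (Z && !V).
      branch 1.1 (add !!!X):
        !!!X: drop double negation, giving !X.
        ○ open, literals {X=0}.
      branch 1.2 (add (Z && !V)):
        (Z && !V): α-rule — add Z, !V.
        ○ open, literals {V=0, Z=1}.
  branch 2 (add ((W || !Z) -> V)):
    ((W || !Z) -> V): β-rule — branch into !(W || !Z)  //  V.
      branch 2.1 (add !(W || !Z)):
        !(W || !Z): α-rule — add !W, !!Z.
        ○ open, literals {W=0, Z=1}.
      branch 2.2 (add V):
        ○ open, literals {V=1}.
0 branches closed, 4 open.
Each open branch fixes some atoms; the unmentioned ones are free. Counting distinct full assignments: branch {X=0} (Y, Z, W, V) contributes 16 new; branch {V=0, Z=1} (X, Y, W) contributes 4 new; branch {W=0, Z=1} (X, Y, V) contributes 2 new; branch {V=1} (X, Y, Z, W) contributes 6 new. Total: 28.

28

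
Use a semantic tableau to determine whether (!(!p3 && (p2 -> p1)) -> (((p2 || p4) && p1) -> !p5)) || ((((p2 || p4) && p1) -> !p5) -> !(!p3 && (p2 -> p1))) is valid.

Assume the negation and expand:
Initial set: {!((!(!p3 && (p2 -> p1)) -> (((p2 || p4) && p1) -> !p5)) || ((((p2 || p4) && p1) -> !p5) -> !(!p3 && (p2 -> p1))))}.
!((!(!p3 && (p2 -> p1)) -> (((p2 || p4) && p1) -> !p5)) || ((((p2 || p4) && p1) -> !p5) -> !(!p3 && (p2 -> p1)))): α-rule — add !(!(!p3 && (p2 -> p1)) -> (((p2 || p4) && p1) -> !p5)), !((((p2 || p4) && p1) -> !p5) -> !(!p3 && (p2 -> p1))).
!(!(!p3 && (p2 -> p1)) -> (((p2 || p4) && p1) -> !p5)): α-rule — add !(!p3 && (p2 -> p1)), !(((p2 || p4) && p1) -> !p5).
!((((p2 || p4) && p1) -> !p5) -> !(!p3 && (p2 -> p1))): α-rule — add (((p2 || p4) && p1) -> !p5), !!(!p3 && (p2 -> p1)).
!(((p2 || p4) && p1) -> !p5): α-rule — add ((p2 || p4) && p1), !!p5.
!!(!p3 && (p2 -> p1)): α-rule — add !p3, (p2 -> p1).
((p2 || p4) && p1): α-rule — add (p2 || p4), p1.
!(!p3 && (p2 -> p1)): β-rule — branch into !!p3  //  !(p2 -> p1).
  branch 1 (add !!p3):
    × closes — contains both p3 and !p3.
  branch 2 (add !(p2 -> p1)):
    !(p2 -> p1): α-rule — add p2, !p1.
    × closes — contains both p1 and !p1.
All 2 branches close.
Every branch closed, so the negation is unsatisfiable and the formula is valid.

Valid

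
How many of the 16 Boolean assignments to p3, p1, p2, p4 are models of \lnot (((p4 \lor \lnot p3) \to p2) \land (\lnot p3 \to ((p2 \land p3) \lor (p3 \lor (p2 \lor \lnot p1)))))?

Initial set: {T \lnot (((p4 \lor \lnot p3) \to p2) \land (\lnot p3 \to ((p2 \land p3) \lor (p3 \lor (p2 \lor \lnot p1)))))}.
T \lnot (((p4 \lor \lnot p3) \to p2) \land (\lnot p3 \to ((p2 \land p3) \lor (p3 \lor (p2 \lor \lnot p1))))): β-rule — branch into F ((p4 \lor \lnot p3) \to p2)  //  F (\lnot p3 \to ((p2 \land p3) \lor (p3 \lor (p2 \lor \lnot p1)))).
  branch 1 (add F ((p4 \lor \lnot p3) \to p2)):
    F ((p4 \lor \lnot p3) \to p2): α-rule — add T (p4 \lor \lnot p3), F p2.
    T (p4 \lor \lnot p3): β-rule — branch into T p4  //  T \lnot p3.
      branch 1.1 (add T p4):
        ○ open, literals {p2=F, p4=T}.
      branch 1.2 (add T \lnot p3):
        ○ open, literals {p2=F, p3=F}.
  branch 2 (add F (\lnot p3 \to ((p2 \land p3) \lor (p3 \lor (p2 \lor \lnot p1))))):
    F (\lnot p3 \to ((p2 \land p3) \lor (p3 \lor (p2 \lor \lnot p1)))): α-rule — add T \lnot p3, F ((p2 \land p3) \lor (p3 \lor (p2 \lor \lnot p1))).
    F ((p2 \land p3) \lor (p3 \lor (p2 \lor \lnot p1))): α-rule — add F (p2 \land p3), F (p3 \lor (p2 \lor \lnot p1)).
    F (p3 \lor (p2 \lor \lnot p1)): α-rule — add F p3, F (p2 \lor \lnot p1).
    F (p2 \lor \lnot p1): α-rule — add F p2, F \lnot p1.
    F (p2 \land p3): β-rule — branch into F p2  //  F p3.
      branch 2.1 (add F p2):
        ○ open, literals {p1=T, p2=F, p3=F}.
      branch 2.2 (add F p3):
        ○ open, literals {p1=T, p2=F, p3=F}.
0 branches closed, 4 open.
Each open branch fixes some atoms; the unmentioned ones are free. Counting distinct full assignments: branch {p2=F, p4=T} (p3, p1) contributes 4 new; branch {p2=F, p3=F} (p1, p4) contributes 2 new; branch {p1=T, p2=F, p3=F} (p4) contributes 0 new; branch {p1=T, p2=F, p3=F} (p4) contributes 0 new. Total: 6.

6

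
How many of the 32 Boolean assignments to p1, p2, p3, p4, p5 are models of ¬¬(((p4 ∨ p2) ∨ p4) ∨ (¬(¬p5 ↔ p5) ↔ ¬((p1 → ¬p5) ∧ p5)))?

30

Initial set: {T ¬¬(((p4 ∨ p2) ∨ p4) ∨ (¬(¬p5 ↔ p5) ↔ ¬((p1 → ¬p5) ∧ p5)))}.
T ¬¬(((p4 ∨ p2) ∨ p4) ∨ (¬(¬p5 ↔ p5) ↔ ¬((p1 → ¬p5) ∧ p5))): drop double negation, giving T (((p4 ∨ p2) ∨ p4) ∨ (¬(¬p5 ↔ p5) ↔ ¬((p1 → ¬p5) ∧ p5))).
T (((p4 ∨ p2) ∨ p4) ∨ (¬(¬p5 ↔ p5) ↔ ¬((p1 → ¬p5) ∧ p5))): β-rule — branch into T ((p4 ∨ p2) ∨ p4)  //  T (¬(¬p5 ↔ p5) ↔ ¬((p1 → ¬p5) ∧ p5)).
  branch 1 (add T ((p4 ∨ p2) ∨ p4)):
    T ((p4 ∨ p2) ∨ p4): β-rule — branch into T (p4 ∨ p2)  //  T p4.
      branch 1.1 (add T (p4 ∨ p2)):
        T (p4 ∨ p2): β-rule — branch into T p4  //  T p2.
          branch 1.1.1 (add T p4):
            ○ open, literals {p4=true}.
          branch 1.1.2 (add T p2):
            ○ open, literals {p2=true}.
      branch 1.2 (add T p4):
        ○ open, literals {p4=true}.
  branch 2 (add T (¬(¬p5 ↔ p5) ↔ ¬((p1 → ¬p5) ∧ p5))):
    T (¬(¬p5 ↔ p5) ↔ ¬((p1 → ¬p5) ∧ p5)): β-rule — branch into T ¬(¬p5 ↔ p5), T ¬((p1 → ¬p5) ∧ p5)  //  F ¬(¬p5 ↔ p5), F ¬((p1 → ¬p5) ∧ p5).
      branch 2.1 (add T ¬(¬p5 ↔ p5), T ¬((p1 → ¬p5) ∧ p5)):
        T ¬(¬p5 ↔ p5): β-rule — branch into T ¬p5, F p5  //  F ¬p5, T p5.
          branch 2.1.1 (add T ¬p5, F p5):
            T ¬((p1 → ¬p5) ∧ p5): β-rule — branch into F (p1 → ¬p5)  //  F p5.
              branch 2.1.1.1 (add F (p1 → ¬p5)):
                F (p1 → ¬p5): α-rule — add T p1, F ¬p5.
                × closes — contains both p5 and ¬p5.
              branch 2.1.1.2 (add F p5):
                ○ open, literals {p5=false}.
          branch 2.1.2 (add F ¬p5, T p5):
            T ¬((p1 → ¬p5) ∧ p5): β-rule — branch into F (p1 → ¬p5)  //  F p5.
              branch 2.1.2.1 (add F (p1 → ¬p5)):
                F (p1 → ¬p5): α-rule — add T p1, F ¬p5.
                ○ open, literals {p1=true, p5=true}.
              branch 2.1.2.2 (add F p5):
                × closes — contains both p5 and ¬p5.
      branch 2.2 (add F ¬(¬p5 ↔ p5), F ¬((p1 → ¬p5) ∧ p5)):
        F ¬((p1 → ¬p5) ∧ p5): α-rule — add T (p1 → ¬p5), T p5.
        F ¬(¬p5 ↔ p5): β-rule — branch into T ¬p5, T p5  //  F ¬p5, F p5.
          branch 2.2.1 (add T ¬p5, T p5):
            × closes — contains both p5 and ¬p5.
          branch 2.2.2 (add F ¬p5, F p5):
            × closes — contains both p5 and ¬p5.
4 branches closed, 5 open.
Each open branch fixes some atoms; the unmentioned ones are free. Counting distinct full assignments: branch {p4=true} (p1, p2, p3, p5) contributes 16 new; branch {p2=true} (p1, p3, p4, p5) contributes 8 new; branch {p4=true} (p1, p2, p3, p5) contributes 0 new; branch {p5=false} (p1, p2, p3, p4) contributes 4 new; branch {p1=true, p5=true} (p2, p3, p4) contributes 2 new. Total: 30.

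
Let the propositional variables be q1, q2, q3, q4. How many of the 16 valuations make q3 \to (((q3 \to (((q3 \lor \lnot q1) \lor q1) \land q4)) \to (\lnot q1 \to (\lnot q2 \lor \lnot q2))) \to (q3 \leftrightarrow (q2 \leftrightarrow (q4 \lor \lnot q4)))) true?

12

Initial set: {T (q3 \to (((q3 \to (((q3 \lor \lnot q1) \lor q1) \land q4)) \to (\lnot q1 \to (\lnot q2 \lor \lnot q2))) \to (q3 \leftrightarrow (q2 \leftrightarrow (q4 \lor \lnot q4)))))}.
T (q3 \to (((q3 \to (((q3 \lor \lnot q1) \lor q1) \land q4)) \to (\lnot q1 \to (\lnot q2 \lor \lnot q2))) \to (q3 \leftrightarrow (q2 \leftrightarrow (q4 \lor \lnot q4))))): β-rule — branch into F q3  //  T (((q3 \to (((q3 \lor \lnot q1) \lor q1) \land q4)) \to (\lnot q1 \to (\lnot q2 \lor \lnot q2))) \to (q3 \leftrightarrow (q2 \leftrightarrow (q4 \lor \lnot q4)))).
  branch 1 (add F q3):
    ○ open, literals {q3=0}.
  branch 2 (add T (((q3 \to (((q3 \lor \lnot q1) \lor q1) \land q4)) \to (\lnot q1 \to (\lnot q2 \lor \lnot q2))) \to (q3 \leftrightarrow (q2 \leftrightarrow (q4 \lor \lnot q4))))):
    T (((q3 \to (((q3 \lor \lnot q1) \lor q1) \land q4)) \to (\lnot q1 \to (\lnot q2 \lor \lnot q2))) \to (q3 \leftrightarrow (q2 \leftrightarrow (q4 \lor \lnot q4)))): β-rule — branch into F ((q3 \to (((q3 \lor \lnot q1) \lor q1) \land q4)) \to (\lnot q1 \to (\lnot q2 \lor \lnot q2)))  //  T (q3 \leftrightarrow (q2 \leftrightarrow (q4 \lor \lnot q4))).
      branch 2.1 (add F ((q3 \to (((q3 \lor \lnot q1) \lor q1) \land q4)) \to (\lnot q1 \to (\lnot q2 \lor \lnot q2)))):
        F ((q3 \to (((q3 \lor \lnot q1) \lor q1) \land q4)) \to (\lnot q1 \to (\lnot q2 \lor \lnot q2))): α-rule — add T (q3 \to (((q3 \lor \lnot q1) \lor q1) \land q4)), F (\lnot q1 \to (\lnot q2 \lor \lnot q2)).
        F (\lnot q1 \to (\lnot q2 \lor \lnot q2)): α-rule — add T \lnot q1, F (\lnot q2 \lor \lnot q2).
        F (\lnot q2 \lor \lnot q2): α-rule — add F \lnot q2, F \lnot q2.
        T (q3 \to (((q3 \lor \lnot q1) \lor q1) \land q4)): β-rule — branch into F q3  //  T (((q3 \lor \lnot q1) \lor q1) \land q4).
          branch 2.1.1 (add F q3):
            ○ open, literals {q1=0, q2=1, q3=0}.
          branch 2.1.2 (add T (((q3 \lor \lnot q1) \lor q1) \land q4)):
            T (((q3 \lor \lnot q1) \lor q1) \land q4): α-rule — add T ((q3 \lor \lnot q1) \lor q1), T q4.
            T ((q3 \lor \lnot q1) \lor q1): β-rule — branch into T (q3 \lor \lnot q1)  //  T q1.
              branch 2.1.2.1 (add T (q3 \lor \lnot q1)):
                T (q3 \lor \lnot q1): β-rule — branch into T q3  //  T \lnot q1.
                  branch 2.1.2.1.1 (add T q3):
                    ○ open, literals {q1=0, q2=1, q3=1, q4=1}.
                  branch 2.1.2.1.2 (add T \lnot q1):
                    ○ open, literals {q1=0, q2=1, q4=1}.
              branch 2.1.2.2 (add T q1):
                × closes — contains both q1 and \lnot q1.
      branch 2.2 (add T (q3 \leftrightarrow (q2 \leftrightarrow (q4 \lor \lnot q4)))):
        T (q3 \leftrightarrow (q2 \leftrightarrow (q4 \lor \lnot q4))): β-rule — branch into T q3, T (q2 \leftrightarrow (q4 \lor \lnot q4))  //  F q3, F (q2 \leftrightarrow (q4 \lor \lnot q4)).
          branch 2.2.1 (add T q3, T (q2 \leftrightarrow (q4 \lor \lnot q4))):
            T (q2 \leftrightarrow (q4 \lor \lnot q4)): β-rule — branch into T q2, T (q4 \lor \lnot q4)  //  F q2, F (q4 \lor \lnot q4).
              branch 2.2.1.1 (add T q2, T (q4 \lor \lnot q4)):
                T (q4 \lor \lnot q4): β-rule — branch into T q4  //  T \lnot q4.
                  branch 2.2.1.1.1 (add T q4):
                    ○ open, literals {q2=1, q3=1, q4=1}.
                  branch 2.2.1.1.2 (add T \lnot q4):
                    ○ open, literals {q2=1, q3=1, q4=0}.
              branch 2.2.1.2 (add F q2, F (q4 \lor \lnot q4)):
                F (q4 \lor \lnot q4): α-rule — add F q4, F \lnot q4.
                × closes — contains both q4 and \lnot q4.
          branch 2.2.2 (add F q3, F (q2 \leftrightarrow (q4 \lor \lnot q4))):
            F (q2 \leftrightarrow (q4 \lor \lnot q4)): β-rule — branch into T q2, F (q4 \lor \lnot q4)  //  F q2, T (q4 \lor \lnot q4).
              branch 2.2.2.1 (add T q2, F (q4 \lor \lnot q4)):
                F (q4 \lor \lnot q4): α-rule — add F q4, F \lnot q4.
                × closes — contains both q4 and \lnot q4.
              branch 2.2.2.2 (add F q2, T (q4 \lor \lnot q4)):
                T (q4 \lor \lnot q4): β-rule — branch into T q4  //  T \lnot q4.
                  branch 2.2.2.2.1 (add T q4):
                    ○ open, literals {q2=0, q3=0, q4=1}.
                  branch 2.2.2.2.2 (add T \lnot q4):
                    ○ open, literals {q2=0, q3=0, q4=0}.
3 branches closed, 8 open.
Each open branch fixes some atoms; the unmentioned ones are free. Counting distinct full assignments: branch {q3=0} (q1, q2, q4) contributes 8 new; branch {q1=0, q2=1, q3=0} (q4) contributes 0 new; branch {q1=0, q2=1, q3=1, q4=1} (none free) contributes 1 new; branch {q1=0, q2=1, q4=1} (q3) contributes 0 new; branch {q2=1, q3=1, q4=1} (q1) contributes 1 new; branch {q2=1, q3=1, q4=0} (q1) contributes 2 new; branch {q2=0, q3=0, q4=1} (q1) contributes 0 new; branch {q2=0, q3=0, q4=0} (q1) contributes 0 new. Total: 12.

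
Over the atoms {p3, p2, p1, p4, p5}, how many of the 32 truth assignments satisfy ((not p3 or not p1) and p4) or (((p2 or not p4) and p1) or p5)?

27

Initial set: {(((not p3 or not p1) and p4) or (((p2 or not p4) and p1) or p5))}.
(((not p3 or not p1) and p4) or (((p2 or not p4) and p1) or p5)): β-rule — branch into ((not p3 or not p1) and p4)  //  (((p2 or not p4) and p1) or p5).
  branch 1 (add ((not p3 or not p1) and p4)):
    ((not p3 or not p1) and p4): α-rule — add (not p3 or not p1), p4.
    (not p3 or not p1): β-rule — branch into not p3  //  not p1.
      branch 1.1 (add not p3):
        ○ open, literals {p3=false, p4=true}.
      branch 1.2 (add not p1):
        ○ open, literals {p1=false, p4=true}.
  branch 2 (add (((p2 or not p4) and p1) or p5)):
    (((p2 or not p4) and p1) or p5): β-rule — branch into ((p2 or not p4) and p1)  //  p5.
      branch 2.1 (add ((p2 or not p4) and p1)):
        ((p2 or not p4) and p1): α-rule — add (p2 or not p4), p1.
        (p2 or not p4): β-rule — branch into p2  //  not p4.
          branch 2.1.1 (add p2):
            ○ open, literals {p1=true, p2=true}.
          branch 2.1.2 (add not p4):
            ○ open, literals {p1=true, p4=false}.
      branch 2.2 (add p5):
        ○ open, literals {p5=true}.
0 branches closed, 5 open.
Each open branch fixes some atoms; the unmentioned ones are free. Counting distinct full assignments: branch {p3=false, p4=true} (p2, p1, p5) contributes 8 new; branch {p1=false, p4=true} (p3, p2, p5) contributes 4 new; branch {p1=true, p2=true} (p3, p4, p5) contributes 6 new; branch {p1=true, p4=false} (p3, p2, p5) contributes 4 new; branch {p5=true} (p3, p2, p1, p4) contributes 5 new. Total: 27.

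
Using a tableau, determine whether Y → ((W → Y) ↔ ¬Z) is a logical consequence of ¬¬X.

Initial set: {¬¬X; ¬(Y → ((W → Y) ↔ ¬Z))}.
¬¬X: drop double negation, giving X.
¬(Y → ((W → Y) ↔ ¬Z)): α-rule — add Y, ¬((W → Y) ↔ ¬Z).
¬((W → Y) ↔ ¬Z): β-rule — branch into (W → Y), ¬¬Z  //  ¬(W → Y), ¬Z.
  branch 1 (add (W → Y), ¬¬Z):
    (W → Y): β-rule — branch into ¬W  //  Y.
      branch 1.1 (add ¬W):
        ○ open, literals {W=false, X=true, Y=true, Z=true}.
      branch 1.2 (add Y):
        ○ open, literals {X=true, Y=true, Z=true}.
  branch 2 (add ¬(W → Y), ¬Z):
    ¬(W → Y): α-rule — add W, ¬Y.
    × closes — contains both Y and ¬Y.
1 branch closed, 2 open.
An open branch gives a countermodel: W=false, X=true, Y=true, Z=true (unmentioned atoms arbitrary); the premises hold there but the conclusion fails.

No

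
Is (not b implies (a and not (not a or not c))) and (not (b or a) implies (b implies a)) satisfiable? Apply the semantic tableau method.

Satisfiable

Initial set: {T ((not b implies (a and not (not a or not c))) and (not (b or a) implies (b implies a)))}.
T ((not b implies (a and not (not a or not c))) and (not (b or a) implies (b implies a))): α-rule — add T (not b implies (a and not (not a or not c))), T (not (b or a) implies (b implies a)).
T (not b implies (a and not (not a or not c))): β-rule — branch into F not b  //  T (a and not (not a or not c)).
  branch 1 (add F not b):
    T (not (b or a) implies (b implies a)): β-rule — branch into F not (b or a)  //  T (b implies a).
      branch 1.1 (add F not (b or a)):
        F not (b or a): β-rule — branch into T b  //  T a.
          branch 1.1.1 (add T b):
            ○ open, literals {b=1}.
          branch 1.1.2 (add T a):
            ○ open, literals {a=1, b=1}.
      branch 1.2 (add T (b implies a)):
        T (b implies a): β-rule — branch into F b  //  T a.
          branch 1.2.1 (add F b):
            × closes — contains both b and not b.
          branch 1.2.2 (add T a):
            ○ open, literals {a=1, b=1}.
  branch 2 (add T (a and not (not a or not c))):
    T (a and not (not a or not c)): α-rule — add T a, T not (not a or not c).
    T not (not a or not c): α-rule — add F not a, F not c.
    T (not (b or a) implies (b implies a)): β-rule — branch into F not (b or a)  //  T (b implies a).
      branch 2.1 (add F not (b or a)):
        F not (b or a): β-rule — branch into T b  //  T a.
          branch 2.1.1 (add T b):
            ○ open, literals {a=1, b=1, c=1}.
          branch 2.1.2 (add T a):
            ○ open, literals {a=1, c=1}.
      branch 2.2 (add T (b implies a)):
        T (b implies a): β-rule — branch into F b  //  T a.
          branch 2.2.1 (add F b):
            ○ open, literals {a=1, b=0, c=1}.
          branch 2.2.2 (add T a):
            ○ open, literals {a=1, c=1}.
1 branch closed, 7 open.
An open branch gives a satisfying assignment: b=1.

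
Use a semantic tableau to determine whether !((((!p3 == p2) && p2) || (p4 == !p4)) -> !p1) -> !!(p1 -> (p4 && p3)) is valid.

Assume the negation and expand:
Initial set: {F (!((((!p3 == p2) && p2) || (p4 == !p4)) -> !p1) -> !!(p1 -> (p4 && p3)))}.
F (!((((!p3 == p2) && p2) || (p4 == !p4)) -> !p1) -> !!(p1 -> (p4 && p3))): α-rule — add T !((((!p3 == p2) && p2) || (p4 == !p4)) -> !p1), F !!(p1 -> (p4 && p3)).
T !((((!p3 == p2) && p2) || (p4 == !p4)) -> !p1): α-rule — add T (((!p3 == p2) && p2) || (p4 == !p4)), F !p1.
F !!(p1 -> (p4 && p3)): drop double negation, giving F (p1 -> (p4 && p3)).
F (p1 -> (p4 && p3)): α-rule — add T p1, F (p4 && p3).
T (((!p3 == p2) && p2) || (p4 == !p4)): β-rule — branch into T ((!p3 == p2) && p2)  //  T (p4 == !p4).
  branch 1 (add T ((!p3 == p2) && p2)):
    T ((!p3 == p2) && p2): α-rule — add T (!p3 == p2), T p2.
    F (p4 && p3): β-rule — branch into F p4  //  F p3.
      branch 1.1 (add F p4):
        T (!p3 == p2): β-rule — branch into T !p3, T p2  //  F !p3, F p2.
          branch 1.1.1 (add T !p3, T p2):
            ○ open, literals {p1=true, p2=true, p3=false, p4=false}.
          branch 1.1.2 (add F !p3, F p2):
            × closes — contains both p2 and !p2.
      branch 1.2 (add F p3):
        T (!p3 == p2): β-rule — branch into T !p3, T p2  //  F !p3, F p2.
          branch 1.2.1 (add T !p3, T p2):
            ○ open, literals {p1=true, p2=true, p3=false}.
          branch 1.2.2 (add F !p3, F p2):
            × closes — contains both p3 and !p3.
  branch 2 (add T (p4 == !p4)):
    F (p4 && p3): β-rule — branch into F p4  //  F p3.
      branch 2.1 (add F p4):
        T (p4 == !p4): β-rule — branch into T p4, T !p4  //  F p4, F !p4.
          branch 2.1.1 (add T p4, T !p4):
            × closes — contains both p4 and !p4.
          branch 2.1.2 (add F p4, F !p4):
            × closes — contains both p4 and !p4.
      branch 2.2 (add F p3):
        T (p4 == !p4): β-rule — branch into T p4, T !p4  //  F p4, F !p4.
          branch 2.2.1 (add T p4, T !p4):
            × closes — contains both p4 and !p4.
          branch 2.2.2 (add F p4, F !p4):
            × closes — contains both p4 and !p4.
6 branches closed, 2 open.
An open branch gives a countermodel: p1=true, p2=true, p3=false, p4=false (unmentioned atoms arbitrary); under it the original formula is false.

Not valid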